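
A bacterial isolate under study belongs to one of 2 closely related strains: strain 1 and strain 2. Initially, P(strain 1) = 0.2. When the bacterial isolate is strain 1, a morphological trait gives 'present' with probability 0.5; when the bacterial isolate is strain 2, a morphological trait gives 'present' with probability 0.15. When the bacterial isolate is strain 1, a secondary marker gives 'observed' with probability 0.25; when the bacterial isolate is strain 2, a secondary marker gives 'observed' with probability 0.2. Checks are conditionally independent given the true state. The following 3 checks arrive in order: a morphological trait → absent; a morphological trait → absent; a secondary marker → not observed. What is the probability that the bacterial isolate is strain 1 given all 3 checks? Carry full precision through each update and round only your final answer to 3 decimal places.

0.075

Apply Bayes' rule sequentially, carrying P(strain 1) forward.
After a morphological trait='absent': P(strain 1) = 0.5·0.2000 / (0.5·0.2000 + 0.85·0.8000) ≈ 0.1282
After a morphological trait='absent': P(strain 1) = 0.5·0.1282 / (0.5·0.1282 + 0.85·0.8718) ≈ 0.0796
After a secondary marker='not observed': P(strain 1) = 0.75·0.0796 / (0.75·0.0796 + 0.8·0.9204) ≈ 0.0750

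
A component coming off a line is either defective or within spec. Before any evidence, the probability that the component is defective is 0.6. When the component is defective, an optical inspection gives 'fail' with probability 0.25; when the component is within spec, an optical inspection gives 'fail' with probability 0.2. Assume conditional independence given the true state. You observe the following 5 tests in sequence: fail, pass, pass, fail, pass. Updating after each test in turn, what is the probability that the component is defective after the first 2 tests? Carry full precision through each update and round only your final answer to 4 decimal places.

0.6374

Apply Bayes' rule sequentially, carrying P(defective) forward.
After 'fail': P(defective) = 0.25·0.6000 / (0.25·0.6000 + 0.2·0.4000) ≈ 0.6522
After 'pass': P(defective) = 0.75·0.6522 / (0.75·0.6522 + 0.8·0.3478) ≈ 0.6374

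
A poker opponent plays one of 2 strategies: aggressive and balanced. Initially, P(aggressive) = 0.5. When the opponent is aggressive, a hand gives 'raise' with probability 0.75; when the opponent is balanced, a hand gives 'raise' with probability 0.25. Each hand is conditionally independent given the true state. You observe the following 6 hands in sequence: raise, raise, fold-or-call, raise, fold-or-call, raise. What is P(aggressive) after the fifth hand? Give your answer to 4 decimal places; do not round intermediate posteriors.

Each posterior becomes the prior for the next update.
After 'raise': P(aggressive) = 0.75·0.5000 / (0.75·0.5000 + 0.25·0.5000) ≈ 0.7500
After 'raise': P(aggressive) = 0.75·0.7500 / (0.75·0.7500 + 0.25·0.2500) ≈ 0.9000
After 'fold-or-call': P(aggressive) = 0.25·0.9000 / (0.25·0.9000 + 0.75·0.1000) ≈ 0.7500
After 'raise': P(aggressive) = 0.75·0.7500 / (0.75·0.7500 + 0.25·0.2500) ≈ 0.9000
After 'fold-or-call': P(aggressive) = 0.25·0.9000 / (0.25·0.9000 + 0.75·0.1000) ≈ 0.7500

0.7500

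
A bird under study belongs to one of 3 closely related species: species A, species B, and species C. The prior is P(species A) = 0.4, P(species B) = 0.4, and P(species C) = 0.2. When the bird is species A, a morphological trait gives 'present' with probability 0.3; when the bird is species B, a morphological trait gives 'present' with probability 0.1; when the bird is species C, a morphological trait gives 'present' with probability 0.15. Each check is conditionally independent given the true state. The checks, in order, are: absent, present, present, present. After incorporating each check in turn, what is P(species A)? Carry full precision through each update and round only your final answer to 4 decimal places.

0.8901

Each posterior becomes the prior for the next update.
After 'absent': normaliser = 0.7·0.4000 + 0.9·0.4000 + 0.85·0.2000; P(species A) ≈ 0.3457, P(species B) ≈ 0.4444, P(species C) ≈ 0.2099
After 'present': normaliser = 0.3·0.3457 + 0.1·0.4444 + 0.15·0.2099; P(species A) ≈ 0.5773, P(species B) ≈ 0.2474, P(species C) ≈ 0.1753
After 'present': normaliser = 0.3·0.5773 + 0.1·0.2474 + 0.15·0.1753; P(species A) ≈ 0.7724, P(species B) ≈ 0.1103, P(species C) ≈ 0.1172
After 'present': normaliser = 0.3·0.7724 + 0.1·0.1103 + 0.15·0.1172; P(species A) ≈ 0.8901, P(species B) ≈ 0.0424, P(species C) ≈ 0.0675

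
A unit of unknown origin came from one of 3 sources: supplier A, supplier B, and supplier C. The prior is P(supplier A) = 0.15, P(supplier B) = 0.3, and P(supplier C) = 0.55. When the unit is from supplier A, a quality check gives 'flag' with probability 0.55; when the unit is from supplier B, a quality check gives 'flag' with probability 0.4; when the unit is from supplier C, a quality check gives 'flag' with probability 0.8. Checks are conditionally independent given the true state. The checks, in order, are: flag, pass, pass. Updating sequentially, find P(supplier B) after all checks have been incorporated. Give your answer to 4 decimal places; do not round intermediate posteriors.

Apply Bayes' rule sequentially, carrying P(supplier B) forward.
After 'flag': normaliser = 0.55·0.1500 + 0.4·0.3000 + 0.8·0.5500; P(supplier A) ≈ 0.1284, P(supplier B) ≈ 0.1868, P(supplier C) ≈ 0.6848
After 'pass': normaliser = 0.45·0.1284 + 0.6·0.1868 + 0.2·0.6848; P(supplier A) ≈ 0.1883, P(supplier B) ≈ 0.3653, P(supplier C) ≈ 0.4464
After 'pass': normaliser = 0.45·0.1883 + 0.6·0.3653 + 0.2·0.4464; P(supplier A) ≈ 0.2155, P(supplier B) ≈ 0.5574, P(supplier C) ≈ 0.2271

0.5574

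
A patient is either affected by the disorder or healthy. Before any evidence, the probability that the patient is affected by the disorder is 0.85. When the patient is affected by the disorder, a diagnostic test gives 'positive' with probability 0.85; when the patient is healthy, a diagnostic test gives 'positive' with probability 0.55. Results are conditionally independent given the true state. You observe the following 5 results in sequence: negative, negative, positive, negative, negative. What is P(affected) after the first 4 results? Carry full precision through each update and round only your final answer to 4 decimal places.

0.2449

After 'negative': P(affected) = 0.15·0.8500 / (0.15·0.8500 + 0.45·0.1500) ≈ 0.6538
After 'negative': P(affected) = 0.15·0.6538 / (0.15·0.6538 + 0.45·0.3462) ≈ 0.3864
After 'positive': P(affected) = 0.85·0.3864 / (0.85·0.3864 + 0.55·0.6136) ≈ 0.4932
After 'negative': P(affected) = 0.15·0.4932 / (0.15·0.4932 + 0.45·0.5068) ≈ 0.2449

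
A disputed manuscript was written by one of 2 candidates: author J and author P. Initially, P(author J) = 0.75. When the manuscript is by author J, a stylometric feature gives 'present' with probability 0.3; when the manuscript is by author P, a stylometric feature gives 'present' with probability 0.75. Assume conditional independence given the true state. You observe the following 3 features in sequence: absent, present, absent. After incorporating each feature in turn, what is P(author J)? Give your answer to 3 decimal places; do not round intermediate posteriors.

After 'absent': P(author J) = 0.7·0.7500 / (0.7·0.7500 + 0.25·0.2500) ≈ 0.8936
After 'present': P(author J) = 0.3·0.8936 / (0.3·0.8936 + 0.75·0.1064) ≈ 0.7706
After 'absent': P(author J) = 0.7·0.7706 / (0.7·0.7706 + 0.25·0.2294) ≈ 0.9039

0.904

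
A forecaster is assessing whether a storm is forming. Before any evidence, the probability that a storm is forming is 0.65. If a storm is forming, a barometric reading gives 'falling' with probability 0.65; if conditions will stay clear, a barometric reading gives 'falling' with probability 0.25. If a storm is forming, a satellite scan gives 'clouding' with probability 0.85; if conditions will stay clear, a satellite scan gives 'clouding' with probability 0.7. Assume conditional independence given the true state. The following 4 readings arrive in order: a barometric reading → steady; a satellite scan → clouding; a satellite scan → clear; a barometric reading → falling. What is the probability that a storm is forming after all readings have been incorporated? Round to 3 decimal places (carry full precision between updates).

0.578

Each posterior becomes the prior for the next update.
After a barometric reading='steady': P(storm) = 0.35·0.6500 / (0.35·0.6500 + 0.75·0.3500) ≈ 0.4643
After a satellite scan='clouding': P(storm) = 0.85·0.4643 / (0.85·0.4643 + 0.7·0.5357) ≈ 0.5128
After a satellite scan='clear': P(storm) = 0.15·0.5128 / (0.15·0.5128 + 0.3·0.4872) ≈ 0.3448
After a barometric reading='falling': P(storm) = 0.65·0.3448 / (0.65·0.3448 + 0.25·0.6552) ≈ 0.5777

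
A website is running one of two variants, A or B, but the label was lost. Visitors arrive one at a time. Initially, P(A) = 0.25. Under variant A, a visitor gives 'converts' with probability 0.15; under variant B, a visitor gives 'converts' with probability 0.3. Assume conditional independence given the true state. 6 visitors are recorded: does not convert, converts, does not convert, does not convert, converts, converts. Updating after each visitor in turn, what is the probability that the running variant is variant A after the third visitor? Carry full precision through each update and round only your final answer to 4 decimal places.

0.1973

After 'does not convert': P(A) = 0.85·0.2500 / (0.85·0.2500 + 0.7·0.7500) ≈ 0.2881
After 'converts': P(A) = 0.15·0.2881 / (0.15·0.2881 + 0.3·0.7119) ≈ 0.1683
After 'does not convert': P(A) = 0.85·0.1683 / (0.85·0.1683 + 0.7·0.8317) ≈ 0.1973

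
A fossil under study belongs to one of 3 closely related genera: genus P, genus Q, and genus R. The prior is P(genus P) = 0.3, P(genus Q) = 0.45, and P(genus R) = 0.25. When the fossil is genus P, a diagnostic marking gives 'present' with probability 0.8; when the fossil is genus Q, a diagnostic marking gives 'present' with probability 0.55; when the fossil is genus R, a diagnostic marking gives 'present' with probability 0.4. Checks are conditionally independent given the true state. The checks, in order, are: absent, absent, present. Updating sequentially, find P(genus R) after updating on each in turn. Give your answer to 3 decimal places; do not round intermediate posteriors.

0.376

After 'absent': normaliser = 0.2·0.3000 + 0.45·0.4500 + 0.6·0.2500; P(genus P) ≈ 0.1455, P(genus Q) ≈ 0.4909, P(genus R) ≈ 0.3636
After 'absent': normaliser = 0.2·0.1455 + 0.45·0.4909 + 0.6·0.3636; P(genus P) ≈ 0.0621, P(genus Q) ≈ 0.4718, P(genus R) ≈ 0.4660
After 'present': normaliser = 0.8·0.0621 + 0.55·0.4718 + 0.4·0.4660; P(genus P) ≈ 0.1003, P(genus Q) ≈ 0.5236, P(genus R) ≈ 0.3761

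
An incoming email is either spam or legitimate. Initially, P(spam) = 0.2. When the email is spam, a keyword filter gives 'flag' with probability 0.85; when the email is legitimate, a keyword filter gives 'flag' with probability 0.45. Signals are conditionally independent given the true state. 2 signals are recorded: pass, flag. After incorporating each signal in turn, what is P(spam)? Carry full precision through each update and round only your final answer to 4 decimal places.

Apply Bayes' rule sequentially, carrying P(spam) forward.
After 'pass': P(spam) = 0.15·0.2000 / (0.15·0.2000 + 0.55·0.8000) ≈ 0.0638
After 'flag': P(spam) = 0.85·0.0638 / (0.85·0.0638 + 0.45·0.9362) ≈ 0.1141

0.1141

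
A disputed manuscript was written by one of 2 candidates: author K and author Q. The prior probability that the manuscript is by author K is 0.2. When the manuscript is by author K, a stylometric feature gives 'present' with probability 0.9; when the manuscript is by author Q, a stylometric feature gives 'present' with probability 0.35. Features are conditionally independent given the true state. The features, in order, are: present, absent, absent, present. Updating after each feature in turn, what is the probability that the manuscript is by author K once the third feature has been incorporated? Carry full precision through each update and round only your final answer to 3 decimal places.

After 'present': P(author K) = 0.9·0.2000 / (0.9·0.2000 + 0.35·0.8000) ≈ 0.3913
After 'absent': P(author K) = 0.1·0.3913 / (0.1·0.3913 + 0.65·0.6087) ≈ 0.0900
After 'absent': P(author K) = 0.1·0.0900 / (0.1·0.0900 + 0.65·0.9100) ≈ 0.0150

0.015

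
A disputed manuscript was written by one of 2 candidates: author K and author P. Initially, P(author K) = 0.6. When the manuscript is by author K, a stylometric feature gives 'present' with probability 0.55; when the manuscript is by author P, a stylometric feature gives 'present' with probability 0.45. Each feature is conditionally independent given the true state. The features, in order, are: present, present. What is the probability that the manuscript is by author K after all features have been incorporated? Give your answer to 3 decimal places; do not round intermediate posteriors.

Apply Bayes' rule sequentially, carrying P(author K) forward.
After 'present': P(author K) = 0.55·0.6000 / (0.55·0.6000 + 0.45·0.4000) ≈ 0.6471
After 'present': P(author K) = 0.55·0.6471 / (0.55·0.6471 + 0.45·0.3529) ≈ 0.6914

0.691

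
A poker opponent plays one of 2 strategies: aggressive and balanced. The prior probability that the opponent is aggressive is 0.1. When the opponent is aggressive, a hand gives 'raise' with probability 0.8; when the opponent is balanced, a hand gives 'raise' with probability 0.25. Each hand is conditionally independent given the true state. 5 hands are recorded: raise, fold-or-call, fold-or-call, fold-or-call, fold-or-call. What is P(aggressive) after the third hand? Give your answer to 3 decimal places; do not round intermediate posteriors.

0.025

Each posterior becomes the prior for the next update.
After 'raise': P(aggressive) = 0.8·0.1000 / (0.8·0.1000 + 0.25·0.9000) ≈ 0.2623
After 'fold-or-call': P(aggressive) = 0.2·0.2623 / (0.2·0.2623 + 0.75·0.7377) ≈ 0.0866
After 'fold-or-call': P(aggressive) = 0.2·0.0866 / (0.2·0.0866 + 0.75·0.9134) ≈ 0.0247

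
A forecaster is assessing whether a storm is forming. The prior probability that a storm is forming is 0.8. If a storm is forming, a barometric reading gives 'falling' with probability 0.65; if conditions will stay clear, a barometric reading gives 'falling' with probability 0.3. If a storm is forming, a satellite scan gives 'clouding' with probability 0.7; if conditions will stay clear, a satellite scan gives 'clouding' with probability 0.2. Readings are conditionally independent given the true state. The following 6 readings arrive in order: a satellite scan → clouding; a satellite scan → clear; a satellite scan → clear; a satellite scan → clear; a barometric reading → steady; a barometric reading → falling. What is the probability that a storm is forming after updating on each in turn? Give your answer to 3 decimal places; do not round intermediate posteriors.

After a satellite scan='clouding': P(storm) = 0.7·0.8000 / (0.7·0.8000 + 0.2·0.2000) ≈ 0.9333
After a satellite scan='clear': P(storm) = 0.3·0.9333 / (0.3·0.9333 + 0.8·0.0667) ≈ 0.8400
After a satellite scan='clear': P(storm) = 0.3·0.8400 / (0.3·0.8400 + 0.8·0.1600) ≈ 0.6632
After a satellite scan='clear': P(storm) = 0.3·0.6632 / (0.3·0.6632 + 0.8·0.3368) ≈ 0.4247
After a barometric reading='steady': P(storm) = 0.35·0.4247 / (0.35·0.4247 + 0.7·0.5753) ≈ 0.2696
After a barometric reading='falling': P(storm) = 0.65·0.2696 / (0.65·0.2696 + 0.3·0.7304) ≈ 0.4444

0.444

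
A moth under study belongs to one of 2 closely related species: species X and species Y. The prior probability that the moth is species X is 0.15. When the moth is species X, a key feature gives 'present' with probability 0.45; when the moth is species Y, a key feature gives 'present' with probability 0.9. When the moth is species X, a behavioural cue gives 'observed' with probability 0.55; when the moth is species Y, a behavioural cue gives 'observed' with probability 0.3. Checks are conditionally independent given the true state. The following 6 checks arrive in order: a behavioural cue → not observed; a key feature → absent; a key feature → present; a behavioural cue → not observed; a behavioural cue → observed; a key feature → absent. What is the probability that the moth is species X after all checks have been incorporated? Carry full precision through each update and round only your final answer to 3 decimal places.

Each posterior becomes the prior for the next update.
After a behavioural cue='not observed': P(species X) = 0.45·0.1500 / (0.45·0.1500 + 0.7·0.8500) ≈ 0.1019
After a key feature='absent': P(species X) = 0.55·0.1019 / (0.55·0.1019 + 0.1·0.8981) ≈ 0.3842
After a key feature='present': P(species X) = 0.45·0.3842 / (0.45·0.3842 + 0.9·0.6158) ≈ 0.2378
After a behavioural cue='not observed': P(species X) = 0.45·0.2378 / (0.45·0.2378 + 0.7·0.7622) ≈ 0.1671
After a behavioural cue='observed': P(species X) = 0.55·0.1671 / (0.55·0.1671 + 0.3·0.8329) ≈ 0.2688
After a key feature='absent': P(species X) = 0.55·0.2688 / (0.55·0.2688 + 0.1·0.7312) ≈ 0.6691

0.669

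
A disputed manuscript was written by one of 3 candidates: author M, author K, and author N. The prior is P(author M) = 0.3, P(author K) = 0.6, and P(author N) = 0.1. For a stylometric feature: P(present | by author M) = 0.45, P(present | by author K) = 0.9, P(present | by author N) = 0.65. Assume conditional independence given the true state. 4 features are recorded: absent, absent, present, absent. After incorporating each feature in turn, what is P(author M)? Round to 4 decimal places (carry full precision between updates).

Apply Bayes' rule sequentially, carrying P(author M) forward.
After 'absent': normaliser = 0.55·0.3000 + 0.1·0.6000 + 0.35·0.1000; P(author M) ≈ 0.6346, P(author K) ≈ 0.2308, P(author N) ≈ 0.1346
After 'absent': normaliser = 0.55·0.6346 + 0.1·0.2308 + 0.35·0.1346; P(author M) ≈ 0.8326, P(author K) ≈ 0.0550, P(author N) ≈ 0.1124
After 'present': normaliser = 0.45·0.8326 + 0.9·0.0550 + 0.65·0.1124; P(author M) ≈ 0.7535, P(author K) ≈ 0.0996, P(author N) ≈ 0.1469
After 'absent': normaliser = 0.55·0.7535 + 0.1·0.0996 + 0.35·0.1469; P(author M) ≈ 0.8710, P(author K) ≈ 0.0209, P(author N) ≈ 0.1081

0.8710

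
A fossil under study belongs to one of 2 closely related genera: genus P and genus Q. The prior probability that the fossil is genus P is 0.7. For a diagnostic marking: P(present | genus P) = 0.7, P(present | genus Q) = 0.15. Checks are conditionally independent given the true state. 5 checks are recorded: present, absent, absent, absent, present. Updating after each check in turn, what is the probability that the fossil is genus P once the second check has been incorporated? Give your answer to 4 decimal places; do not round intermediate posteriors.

Each posterior becomes the prior for the next update.
After 'present': P(genus P) = 0.7·0.7000 / (0.7·0.7000 + 0.15·0.3000) ≈ 0.9159
After 'absent': P(genus P) = 0.3·0.9159 / (0.3·0.9159 + 0.85·0.0841) ≈ 0.7935

0.7935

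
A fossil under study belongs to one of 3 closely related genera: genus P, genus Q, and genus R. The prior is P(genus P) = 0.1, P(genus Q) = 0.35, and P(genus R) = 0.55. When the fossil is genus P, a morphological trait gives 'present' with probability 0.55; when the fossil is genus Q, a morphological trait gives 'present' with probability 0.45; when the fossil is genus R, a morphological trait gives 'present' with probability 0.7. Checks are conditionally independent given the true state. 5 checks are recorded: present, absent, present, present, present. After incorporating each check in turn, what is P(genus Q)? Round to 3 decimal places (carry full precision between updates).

0.153

Each posterior becomes the prior for the next update.
After 'present': normaliser = 0.55·0.1000 + 0.45·0.3500 + 0.7·0.5500; P(genus P) ≈ 0.0921, P(genus Q) ≈ 0.2636, P(genus R) ≈ 0.6444
After 'absent': normaliser = 0.45·0.0921 + 0.55·0.2636 + 0.3·0.6444; P(genus P) ≈ 0.1091, P(genus Q) ≈ 0.3818, P(genus R) ≈ 0.5091
After 'present': normaliser = 0.55·0.1091 + 0.45·0.3818 + 0.7·0.5091; P(genus P) ≈ 0.1020, P(genus Q) ≈ 0.2921, P(genus R) ≈ 0.6059
After 'present': normaliser = 0.55·0.1020 + 0.45·0.2921 + 0.7·0.6059; P(genus P) ≈ 0.0917, P(genus Q) ≈ 0.2149, P(genus R) ≈ 0.6934
After 'present': normaliser = 0.55·0.0917 + 0.45·0.2149 + 0.7·0.6934; P(genus P) ≈ 0.0798, P(genus Q) ≈ 0.1529, P(genus R) ≈ 0.7673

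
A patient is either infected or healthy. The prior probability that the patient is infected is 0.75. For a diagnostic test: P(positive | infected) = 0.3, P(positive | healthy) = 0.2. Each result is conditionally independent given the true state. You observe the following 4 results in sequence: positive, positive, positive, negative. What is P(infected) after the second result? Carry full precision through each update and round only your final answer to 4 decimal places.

0.8710

Apply Bayes' rule sequentially, carrying P(infected) forward.
After 'positive': P(infected) = 0.3·0.7500 / (0.3·0.7500 + 0.2·0.2500) ≈ 0.8182
After 'positive': P(infected) = 0.3·0.8182 / (0.3·0.8182 + 0.2·0.1818) ≈ 0.8710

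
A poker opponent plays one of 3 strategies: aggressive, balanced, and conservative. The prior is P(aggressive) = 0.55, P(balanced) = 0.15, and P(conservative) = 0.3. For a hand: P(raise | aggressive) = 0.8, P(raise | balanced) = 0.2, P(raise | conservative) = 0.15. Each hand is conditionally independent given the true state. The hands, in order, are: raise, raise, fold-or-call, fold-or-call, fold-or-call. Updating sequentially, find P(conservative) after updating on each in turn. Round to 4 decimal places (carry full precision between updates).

0.4132

After 'raise': normaliser = 0.8·0.5500 + 0.2·0.1500 + 0.15·0.3000; P(aggressive) ≈ 0.8544, P(balanced) ≈ 0.0583, P(conservative) ≈ 0.0874
After 'raise': normaliser = 0.8·0.8544 + 0.2·0.0583 + 0.15·0.0874; P(aggressive) ≈ 0.9650, P(balanced) ≈ 0.0164, P(conservative) ≈ 0.0185
After 'fold-or-call': normaliser = 0.2·0.9650 + 0.8·0.0164 + 0.85·0.0185; P(aggressive) ≈ 0.8698, P(balanced) ≈ 0.0593, P(conservative) ≈ 0.0709
After 'fold-or-call': normaliser = 0.2·0.8698 + 0.8·0.0593 + 0.85·0.0709; P(aggressive) ≈ 0.6176, P(balanced) ≈ 0.1684, P(conservative) ≈ 0.2139
After 'fold-or-call': normaliser = 0.2·0.6176 + 0.8·0.1684 + 0.85·0.2139; P(aggressive) ≈ 0.2807, P(balanced) ≈ 0.3062, P(conservative) ≈ 0.4132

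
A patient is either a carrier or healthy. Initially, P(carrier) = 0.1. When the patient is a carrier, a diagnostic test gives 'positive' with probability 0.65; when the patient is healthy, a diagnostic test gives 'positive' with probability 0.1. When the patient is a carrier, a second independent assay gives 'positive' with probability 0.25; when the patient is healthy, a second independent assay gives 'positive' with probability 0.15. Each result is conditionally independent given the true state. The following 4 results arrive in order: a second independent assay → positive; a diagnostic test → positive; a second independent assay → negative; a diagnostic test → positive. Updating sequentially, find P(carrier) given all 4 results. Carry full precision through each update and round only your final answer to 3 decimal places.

0.873

After a second independent assay='positive': P(carrier) = 0.25·0.1000 / (0.25·0.1000 + 0.15·0.9000) ≈ 0.1562
After a diagnostic test='positive': P(carrier) = 0.65·0.1562 / (0.65·0.1562 + 0.1·0.8438) ≈ 0.5462
After a second independent assay='negative': P(carrier) = 0.75·0.5462 / (0.75·0.5462 + 0.85·0.4538) ≈ 0.5151
After a diagnostic test='positive': P(carrier) = 0.65·0.5151 / (0.65·0.5151 + 0.1·0.4849) ≈ 0.8735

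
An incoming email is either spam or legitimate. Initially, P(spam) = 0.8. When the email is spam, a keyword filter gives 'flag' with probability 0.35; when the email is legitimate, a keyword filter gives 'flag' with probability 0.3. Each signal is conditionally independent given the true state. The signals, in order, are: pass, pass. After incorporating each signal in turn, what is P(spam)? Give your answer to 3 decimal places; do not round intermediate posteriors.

0.775

After 'pass': P(spam) = 0.65·0.8000 / (0.65·0.8000 + 0.7·0.2000) ≈ 0.7879
After 'pass': P(spam) = 0.65·0.7879 / (0.65·0.7879 + 0.7·0.2121) ≈ 0.7752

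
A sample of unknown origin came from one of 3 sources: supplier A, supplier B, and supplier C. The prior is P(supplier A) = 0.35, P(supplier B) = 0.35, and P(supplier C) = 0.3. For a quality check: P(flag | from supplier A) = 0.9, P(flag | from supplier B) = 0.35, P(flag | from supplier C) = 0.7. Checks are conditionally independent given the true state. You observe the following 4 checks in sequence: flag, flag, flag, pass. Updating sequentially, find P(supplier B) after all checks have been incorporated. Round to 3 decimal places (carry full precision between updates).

After 'flag': normaliser = 0.9·0.3500 + 0.35·0.3500 + 0.7·0.3000; P(supplier A) ≈ 0.4865, P(supplier B) ≈ 0.1892, P(supplier C) ≈ 0.3243
After 'flag': normaliser = 0.9·0.4865 + 0.35·0.1892 + 0.7·0.3243; P(supplier A) ≈ 0.5989, P(supplier B) ≈ 0.0906, P(supplier C) ≈ 0.3105
After 'flag': normaliser = 0.9·0.5989 + 0.35·0.0906 + 0.7·0.3105; P(supplier A) ≈ 0.6839, P(supplier B) ≈ 0.0402, P(supplier C) ≈ 0.2758
After 'pass': normaliser = 0.1·0.6839 + 0.65·0.0402 + 0.3·0.2758; P(supplier A) ≈ 0.3858, P(supplier B) ≈ 0.1475, P(supplier C) ≈ 0.4667

0.147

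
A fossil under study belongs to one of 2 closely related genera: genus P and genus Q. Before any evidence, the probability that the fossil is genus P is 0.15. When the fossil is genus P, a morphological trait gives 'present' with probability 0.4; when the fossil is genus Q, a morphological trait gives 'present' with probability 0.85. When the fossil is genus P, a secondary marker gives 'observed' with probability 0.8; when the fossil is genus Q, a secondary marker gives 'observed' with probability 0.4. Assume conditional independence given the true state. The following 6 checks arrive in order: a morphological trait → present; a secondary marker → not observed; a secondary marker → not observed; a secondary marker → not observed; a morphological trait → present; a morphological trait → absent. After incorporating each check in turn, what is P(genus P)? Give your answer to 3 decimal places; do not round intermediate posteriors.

0.006

After a morphological trait='present': P(genus P) = 0.4·0.1500 / (0.4·0.1500 + 0.85·0.8500) ≈ 0.0767
After a secondary marker='not observed': P(genus P) = 0.2·0.0767 / (0.2·0.0767 + 0.6·0.9233) ≈ 0.0269
After a secondary marker='not observed': P(genus P) = 0.2·0.0269 / (0.2·0.0269 + 0.6·0.9731) ≈ 0.0091
After a secondary marker='not observed': P(genus P) = 0.2·0.0091 / (0.2·0.0091 + 0.6·0.9909) ≈ 0.0031
After a morphological trait='present': P(genus P) = 0.4·0.0031 / (0.4·0.0031 + 0.85·0.9969) ≈ 0.0014
After a morphological trait='absent': P(genus P) = 0.6·0.0014 / (0.6·0.0014 + 0.15·0.9986) ≈ 0.0058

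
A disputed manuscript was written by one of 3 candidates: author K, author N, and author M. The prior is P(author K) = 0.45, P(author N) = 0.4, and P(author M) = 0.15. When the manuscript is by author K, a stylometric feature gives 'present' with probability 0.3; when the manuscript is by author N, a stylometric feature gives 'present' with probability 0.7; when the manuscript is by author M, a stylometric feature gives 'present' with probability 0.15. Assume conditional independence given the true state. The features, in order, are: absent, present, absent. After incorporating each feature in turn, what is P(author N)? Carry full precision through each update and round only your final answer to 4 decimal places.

0.2342

After 'absent': normaliser = 0.7·0.4500 + 0.3·0.4000 + 0.85·0.1500; P(author K) ≈ 0.5600, P(author N) ≈ 0.2133, P(author M) ≈ 0.2267
After 'present': normaliser = 0.3·0.5600 + 0.7·0.2133 + 0.15·0.2267; P(author K) ≈ 0.4782, P(author N) ≈ 0.4250, P(author M) ≈ 0.0968
After 'absent': normaliser = 0.7·0.4782 + 0.3·0.4250 + 0.85·0.0968; P(author K) ≈ 0.6147, P(author N) ≈ 0.2342, P(author M) ≈ 0.1511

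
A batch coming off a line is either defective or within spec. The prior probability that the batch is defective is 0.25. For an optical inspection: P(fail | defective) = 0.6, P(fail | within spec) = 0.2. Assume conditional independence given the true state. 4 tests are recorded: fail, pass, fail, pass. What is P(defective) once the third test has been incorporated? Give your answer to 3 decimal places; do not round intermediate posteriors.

Each posterior becomes the prior for the next update.
After 'fail': P(defective) = 0.6·0.2500 / (0.6·0.2500 + 0.2·0.7500) ≈ 0.5000
After 'pass': P(defective) = 0.4·0.5000 / (0.4·0.5000 + 0.8·0.5000) ≈ 0.3333
After 'fail': P(defective) = 0.6·0.3333 / (0.6·0.3333 + 0.2·0.6667) ≈ 0.6000

0.600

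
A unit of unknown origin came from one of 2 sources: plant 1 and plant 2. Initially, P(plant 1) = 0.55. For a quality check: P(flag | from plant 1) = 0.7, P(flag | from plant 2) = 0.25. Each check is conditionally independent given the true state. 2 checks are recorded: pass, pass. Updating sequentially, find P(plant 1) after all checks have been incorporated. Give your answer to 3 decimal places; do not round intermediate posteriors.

0.164

After 'pass': P(plant 1) = 0.3·0.5500 / (0.3·0.5500 + 0.75·0.4500) ≈ 0.3284
After 'pass': P(plant 1) = 0.3·0.3284 / (0.3·0.3284 + 0.75·0.6716) ≈ 0.1636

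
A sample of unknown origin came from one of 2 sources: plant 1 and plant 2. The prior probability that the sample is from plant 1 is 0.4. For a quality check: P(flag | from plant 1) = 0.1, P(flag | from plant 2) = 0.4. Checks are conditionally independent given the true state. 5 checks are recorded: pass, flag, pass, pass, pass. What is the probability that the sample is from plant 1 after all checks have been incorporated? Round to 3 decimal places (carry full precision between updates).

Apply Bayes' rule sequentially, carrying P(plant 1) forward.
After 'pass': P(plant 1) = 0.9·0.4000 / (0.9·0.4000 + 0.6·0.6000) ≈ 0.5000
After 'flag': P(plant 1) = 0.1·0.5000 / (0.1·0.5000 + 0.4·0.5000) ≈ 0.2000
After 'pass': P(plant 1) = 0.9·0.2000 / (0.9·0.2000 + 0.6·0.8000) ≈ 0.2727
After 'pass': P(plant 1) = 0.9·0.2727 / (0.9·0.2727 + 0.6·0.7273) ≈ 0.3600
After 'pass': P(plant 1) = 0.9·0.3600 / (0.9·0.3600 + 0.6·0.6400) ≈ 0.4576

0.458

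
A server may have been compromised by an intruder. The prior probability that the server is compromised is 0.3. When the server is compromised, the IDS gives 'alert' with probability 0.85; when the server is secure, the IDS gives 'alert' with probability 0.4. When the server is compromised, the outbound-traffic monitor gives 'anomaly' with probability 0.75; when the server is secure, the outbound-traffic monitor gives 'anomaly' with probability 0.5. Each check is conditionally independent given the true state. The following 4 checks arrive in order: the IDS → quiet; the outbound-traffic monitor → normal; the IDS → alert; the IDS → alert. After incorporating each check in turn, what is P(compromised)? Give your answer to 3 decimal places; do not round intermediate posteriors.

0.195

Apply Bayes' rule sequentially, carrying P(compromised) forward.
After the IDS='quiet': P(compromised) = 0.15·0.3000 / (0.15·0.3000 + 0.6·0.7000) ≈ 0.0968
After the outbound-traffic monitor='normal': P(compromised) = 0.25·0.0968 / (0.25·0.0968 + 0.5·0.9032) ≈ 0.0508
After the IDS='alert': P(compromised) = 0.85·0.0508 / (0.85·0.0508 + 0.4·0.9492) ≈ 0.1022
After the IDS='alert': P(compromised) = 0.85·0.1022 / (0.85·0.1022 + 0.4·0.8978) ≈ 0.1948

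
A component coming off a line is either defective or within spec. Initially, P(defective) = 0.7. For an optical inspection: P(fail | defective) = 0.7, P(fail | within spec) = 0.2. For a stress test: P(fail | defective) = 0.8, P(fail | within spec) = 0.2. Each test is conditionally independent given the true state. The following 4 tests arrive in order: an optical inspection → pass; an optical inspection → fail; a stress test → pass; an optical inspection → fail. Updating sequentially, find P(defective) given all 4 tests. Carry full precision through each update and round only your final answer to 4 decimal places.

After an optical inspection='pass': P(defective) = 0.3·0.7000 / (0.3·0.7000 + 0.8·0.3000) ≈ 0.4667
After an optical inspection='fail': P(defective) = 0.7·0.4667 / (0.7·0.4667 + 0.2·0.5333) ≈ 0.7538
After a stress test='pass': P(defective) = 0.2·0.7538 / (0.2·0.7538 + 0.8·0.2462) ≈ 0.4336
After an optical inspection='fail': P(defective) = 0.7·0.4336 / (0.7·0.4336 + 0.2·0.5664) ≈ 0.7282

0.7282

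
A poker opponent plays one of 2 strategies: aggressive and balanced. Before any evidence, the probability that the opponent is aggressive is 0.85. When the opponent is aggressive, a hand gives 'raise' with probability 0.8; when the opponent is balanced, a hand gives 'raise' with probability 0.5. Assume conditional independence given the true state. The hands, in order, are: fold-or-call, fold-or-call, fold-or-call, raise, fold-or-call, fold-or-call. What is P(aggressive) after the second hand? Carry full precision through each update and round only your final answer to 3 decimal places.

Each posterior becomes the prior for the next update.
After 'fold-or-call': P(aggressive) = 0.2·0.8500 / (0.2·0.8500 + 0.5·0.1500) ≈ 0.6939
After 'fold-or-call': P(aggressive) = 0.2·0.6939 / (0.2·0.6939 + 0.5·0.3061) ≈ 0.4755

0.476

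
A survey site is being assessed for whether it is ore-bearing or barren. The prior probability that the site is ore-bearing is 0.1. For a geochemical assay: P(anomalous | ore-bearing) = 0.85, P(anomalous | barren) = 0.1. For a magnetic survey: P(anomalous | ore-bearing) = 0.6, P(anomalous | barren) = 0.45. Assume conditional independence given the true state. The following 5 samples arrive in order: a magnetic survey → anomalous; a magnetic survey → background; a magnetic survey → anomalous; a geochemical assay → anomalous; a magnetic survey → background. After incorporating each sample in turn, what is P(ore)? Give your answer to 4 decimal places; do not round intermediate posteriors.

0.4704

Each posterior becomes the prior for the next update.
After a magnetic survey='anomalous': P(ore) = 0.6·0.1000 / (0.6·0.1000 + 0.45·0.9000) ≈ 0.1290
After a magnetic survey='background': P(ore) = 0.4·0.1290 / (0.4·0.1290 + 0.55·0.8710) ≈ 0.0973
After a magnetic survey='anomalous': P(ore) = 0.6·0.0973 / (0.6·0.0973 + 0.45·0.9027) ≈ 0.1256
After a geochemical assay='anomalous': P(ore) = 0.85·0.1256 / (0.85·0.1256 + 0.1·0.8744) ≈ 0.5498
After a magnetic survey='background': P(ore) = 0.4·0.5498 / (0.4·0.5498 + 0.55·0.4502) ≈ 0.4704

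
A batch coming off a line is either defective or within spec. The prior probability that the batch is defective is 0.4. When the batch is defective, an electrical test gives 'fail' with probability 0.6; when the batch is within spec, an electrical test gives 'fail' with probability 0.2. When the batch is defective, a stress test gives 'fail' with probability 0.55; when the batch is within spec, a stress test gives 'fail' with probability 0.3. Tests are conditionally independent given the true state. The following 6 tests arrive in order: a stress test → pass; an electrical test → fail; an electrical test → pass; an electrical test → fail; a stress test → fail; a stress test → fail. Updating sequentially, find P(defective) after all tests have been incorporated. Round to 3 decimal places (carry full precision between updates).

After a stress test='pass': P(defective) = 0.45·0.4000 / (0.45·0.4000 + 0.7·0.6000) ≈ 0.3000
After an electrical test='fail': P(defective) = 0.6·0.3000 / (0.6·0.3000 + 0.2·0.7000) ≈ 0.5625
After an electrical test='pass': P(defective) = 0.4·0.5625 / (0.4·0.5625 + 0.8·0.4375) ≈ 0.3913
After an electrical test='fail': P(defective) = 0.6·0.3913 / (0.6·0.3913 + 0.2·0.6087) ≈ 0.6585
After a stress test='fail': P(defective) = 0.55·0.6585 / (0.55·0.6585 + 0.3·0.3415) ≈ 0.7795
After a stress test='fail': P(defective) = 0.55·0.7795 / (0.55·0.7795 + 0.3·0.2205) ≈ 0.8663

0.866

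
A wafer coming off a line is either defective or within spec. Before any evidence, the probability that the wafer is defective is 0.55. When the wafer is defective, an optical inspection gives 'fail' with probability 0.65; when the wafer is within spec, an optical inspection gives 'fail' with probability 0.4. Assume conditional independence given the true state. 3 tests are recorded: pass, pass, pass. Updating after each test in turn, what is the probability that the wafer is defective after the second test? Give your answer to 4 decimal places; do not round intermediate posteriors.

Apply Bayes' rule sequentially, carrying P(defective) forward.
After 'pass': P(defective) = 0.35·0.5500 / (0.35·0.5500 + 0.6·0.4500) ≈ 0.4162
After 'pass': P(defective) = 0.35·0.4162 / (0.35·0.4162 + 0.6·0.5838) ≈ 0.2937

0.2937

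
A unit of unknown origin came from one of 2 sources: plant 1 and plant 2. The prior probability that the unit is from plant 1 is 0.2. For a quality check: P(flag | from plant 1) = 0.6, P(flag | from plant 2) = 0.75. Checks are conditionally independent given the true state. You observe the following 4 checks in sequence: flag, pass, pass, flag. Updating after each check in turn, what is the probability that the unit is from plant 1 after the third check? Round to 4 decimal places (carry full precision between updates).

0.3386

After 'flag': P(plant 1) = 0.6·0.2000 / (0.6·0.2000 + 0.75·0.8000) ≈ 0.1667
After 'pass': P(plant 1) = 0.4·0.1667 / (0.4·0.1667 + 0.25·0.8333) ≈ 0.2424
After 'pass': P(plant 1) = 0.4·0.2424 / (0.4·0.2424 + 0.25·0.7576) ≈ 0.3386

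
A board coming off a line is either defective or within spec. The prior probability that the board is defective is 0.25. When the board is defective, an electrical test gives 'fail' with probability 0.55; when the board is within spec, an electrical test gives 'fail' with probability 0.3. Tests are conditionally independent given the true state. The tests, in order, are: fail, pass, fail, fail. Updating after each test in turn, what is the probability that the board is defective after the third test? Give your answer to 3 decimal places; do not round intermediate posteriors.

0.419

After 'fail': P(defective) = 0.55·0.2500 / (0.55·0.2500 + 0.3·0.7500) ≈ 0.3793
After 'pass': P(defective) = 0.45·0.3793 / (0.45·0.3793 + 0.7·0.6207) ≈ 0.2821
After 'fail': P(defective) = 0.55·0.2821 / (0.55·0.2821 + 0.3·0.7179) ≈ 0.4187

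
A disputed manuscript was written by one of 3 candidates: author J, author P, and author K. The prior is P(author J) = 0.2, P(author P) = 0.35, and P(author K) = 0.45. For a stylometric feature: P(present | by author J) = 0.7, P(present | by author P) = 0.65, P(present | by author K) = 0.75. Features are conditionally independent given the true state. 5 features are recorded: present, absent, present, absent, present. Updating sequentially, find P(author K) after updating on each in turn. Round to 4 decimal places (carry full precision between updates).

0.3980

Each posterior becomes the prior for the next update.
After 'present': normaliser = 0.7·0.2000 + 0.65·0.3500 + 0.75·0.4500; P(author J) ≈ 0.1986, P(author P) ≈ 0.3227, P(author K) ≈ 0.4787
After 'absent': normaliser = 0.3·0.1986 + 0.35·0.3227 + 0.25·0.4787; P(author J) ≈ 0.2039, P(author P) ≈ 0.3865, P(author K) ≈ 0.4096
After 'present': normaliser = 0.7·0.2039 + 0.65·0.3865 + 0.75·0.4096; P(author J) ≈ 0.2035, P(author P) ≈ 0.3583, P(author K) ≈ 0.4381
After 'absent': normaliser = 0.3·0.2035 + 0.35·0.3583 + 0.25·0.4381; P(author J) ≈ 0.2063, P(author P) ≈ 0.4237, P(author K) ≈ 0.3700
After 'present': normaliser = 0.7·0.2063 + 0.65·0.4237 + 0.75·0.3700; P(author J) ≈ 0.2071, P(author P) ≈ 0.3949, P(author K) ≈ 0.3980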